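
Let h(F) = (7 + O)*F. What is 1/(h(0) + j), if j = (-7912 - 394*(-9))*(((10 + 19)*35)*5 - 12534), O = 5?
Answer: 1/32565994 ≈ 3.0707e-8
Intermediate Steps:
h(F) = 12*F (h(F) = (7 + 5)*F = 12*F)
j = 32565994 (j = (-7912 + 3546)*((29*35)*5 - 12534) = -4366*(1015*5 - 12534) = -4366*(5075 - 12534) = -4366*(-7459) = 32565994)
1/(h(0) + j) = 1/(12*0 + 32565994) = 1/(0 + 32565994) = 1/32565994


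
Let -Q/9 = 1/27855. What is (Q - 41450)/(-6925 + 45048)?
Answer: -128287751/117990685 ≈ -1.0873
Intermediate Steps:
Q = -1/3095 (Q = -9/27855 = -9*1/27855 = -1/3095 ≈ -0.00032310)
(Q - 41450)/(-6925 + 45048) = (-1/3095 - 41450)/(-6925 + 45048) = -128287751/3095/38123 = -128287751/3095*1/38123 = -128287751/117990685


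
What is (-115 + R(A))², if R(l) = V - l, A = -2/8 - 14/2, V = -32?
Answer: 312481/16 ≈ 19530.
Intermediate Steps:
A = -29/4 (A = -2*⅛ - 14*½ = -¼ - 7 = -29/4 ≈ -7.2500)
R(l) = -32 - l
(-115 + R(A))² = (-115 + (-32 - 1*(-29/4)))² = (-115 + (-32 + 29/4))² = (-115 - 99/4)² = (-559/4)² = 312481/16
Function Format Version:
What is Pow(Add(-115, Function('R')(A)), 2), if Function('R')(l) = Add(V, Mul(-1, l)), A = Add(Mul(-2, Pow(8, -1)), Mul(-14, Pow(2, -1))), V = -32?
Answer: Rational(312481, 16) ≈ 19530.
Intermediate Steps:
A = Rational(-29, 4) (A = Add(Mul(-2, Rational(1, 8)), Mul(-14, Rational(1, 2))) = Add(Rational(-1, 4), -7) = Rational(-29, 4) ≈ -7.2500)
Function('R')(l) = Add(-32, Mul(-1, l))
Pow(Add(-115, Function('R')(A)), 2) = Pow(Add(-115, Add(-32, Mul(-1, Rational(-29, 4)))), 2) = Pow(Add(-115, Add(-32, Rational(29, 4))), 2) = Pow(Add(-115, Rational(-99, 4)), 2) = Pow(Rational(-559, 4), 2) = Rational(312481, 16)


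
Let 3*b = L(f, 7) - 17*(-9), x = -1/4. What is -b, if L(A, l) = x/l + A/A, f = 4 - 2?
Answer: -1437/28 ≈ -51.321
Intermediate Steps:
x = -1/4 (x = -1*1/4 = -1/4 ≈ -0.25000)
f = 2
L(A, l) = 1 - 1/(4*l) (L(A, l) = -1/(4*l) + A/A = -1/(4*l) + 1 = 1 - 1/(4*l))
b = 1437/28 (b = ((-1/4 + 7)/7 - 17*(-9))/3 = ((1/7)*(27/4) + 153)/3 = (27/28 + 153)/3 = (1/3)*(4311/28) = 1437/28 ≈ 51.321)
-b = -1*1437/28 = -1437/28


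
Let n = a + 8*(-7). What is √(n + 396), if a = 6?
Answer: √346 ≈ 18.601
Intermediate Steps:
n = -50 (n = 6 + 8*(-7) = 6 - 56 = -50)
√(n + 396) = √(-50 + 396) = √346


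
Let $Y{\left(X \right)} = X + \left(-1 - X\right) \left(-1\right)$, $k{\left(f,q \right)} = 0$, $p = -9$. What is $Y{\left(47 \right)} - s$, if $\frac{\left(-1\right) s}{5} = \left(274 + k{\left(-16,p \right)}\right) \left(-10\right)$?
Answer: $-13605$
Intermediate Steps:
$Y{\left(X \right)} = 1 + 2 X$ ($Y{\left(X \right)} = X + \left(1 + X\right) = 1 + 2 X$)
$s = 13700$ ($s = - 5 \left(274 + 0\right) \left(-10\right) = - 5 \cdot 274 \left(-10\right) = \left(-5\right) \left(-2740\right) = 13700$)
$Y{\left(47 \right)} - s = \left(1 + 2 \cdot 47\right) - 13700 = \left(1 + 94\right) - 13700 = 95 - 13700 = -13605$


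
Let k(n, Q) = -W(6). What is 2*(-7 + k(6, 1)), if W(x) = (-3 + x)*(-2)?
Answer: -2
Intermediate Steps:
W(x) = 6 - 2*x
k(n, Q) = 6 (k(n, Q) = -(6 - 2*6) = -(6 - 12) = -1*(-6) = 6)
2*(-7 + k(6, 1)) = 2*(-7 + 6) = 2*(-1) = -2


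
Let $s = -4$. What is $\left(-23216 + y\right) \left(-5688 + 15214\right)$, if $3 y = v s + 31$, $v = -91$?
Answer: $- \frac{659704078}{3} \approx -2.199 \cdot 10^{8}$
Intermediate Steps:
$y = \frac{395}{3}$ ($y = \frac{\left(-91\right) \left(-4\right) + 31}{3} = \frac{364 + 31}{3} = \frac{1}{3} \cdot 395 = \frac{395}{3} \approx 131.67$)
$\left(-23216 + y\right) \left(-5688 + 15214\right) = \left(-23216 + \frac{395}{3}\right) \left(-5688 + 15214\right) = \left(- \frac{69253}{3}\right) 9526 = - \frac{659704078}{3}$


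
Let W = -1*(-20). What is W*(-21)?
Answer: -420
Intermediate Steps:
W = 20
W*(-21) = 20*(-21) = -420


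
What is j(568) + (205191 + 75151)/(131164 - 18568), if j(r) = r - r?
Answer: 140171/56298 ≈ 2.4898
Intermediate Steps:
j(r) = 0
j(568) + (205191 + 75151)/(131164 - 18568) = 0 + (205191 + 75151)/(131164 - 18568) = 0 + 280342/112596 = 0 + 280342*(1/112596) = 0 + 140171/56298 = 140171/56298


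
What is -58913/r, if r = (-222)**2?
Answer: -58913/49284 ≈ -1.1954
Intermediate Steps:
r = 49284
-58913/r = -58913/49284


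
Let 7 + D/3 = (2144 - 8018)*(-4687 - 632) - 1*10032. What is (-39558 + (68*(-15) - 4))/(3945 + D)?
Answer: -20291/46852623 ≈ -0.00043308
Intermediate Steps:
D = 93701301 (D = -21 + 3*((2144 - 8018)*(-4687 - 632) - 1*10032) = -21 + 3*(-5874*(-5319) - 10032) = -21 + 3*(31243806 - 10032) = -21 + 3*31233774 = -21 + 93701322 = 93701301)
(-39558 + (68*(-15) - 4))/(3945 + D) = (-39558 + (68*(-15) - 4))/(3945 + 93701301) = (-39558 + (-1020 - 4))/93705246 = (-39558 - 1024)*(1/93705246) = -40582*1/93705246 = -20291/46852623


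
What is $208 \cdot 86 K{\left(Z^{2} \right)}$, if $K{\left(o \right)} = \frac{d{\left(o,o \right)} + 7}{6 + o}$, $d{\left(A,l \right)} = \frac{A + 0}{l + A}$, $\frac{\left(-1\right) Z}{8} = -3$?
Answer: $\frac{22360}{97} \approx 230.52$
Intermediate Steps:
$Z = 24$ ($Z = \left(-8\right) \left(-3\right) = 24$)
$d{\left(A,l \right)} = \frac{A}{A + l}$
$K{\left(o \right)} = \frac{15}{2 \left(6 + o\right)}$ ($K{\left(o \right)} = \frac{\frac{o}{o + o} + 7}{6 + o} = \frac{\frac{o}{2 o} + 7}{6 + o} = \frac{o \frac{1}{2 o} + 7}{6 + o} = \frac{\frac{1}{2} + 7}{6 + o} = \frac{15}{2 \left(6 + o\right)}$)
$208 \cdot 86 K{\left(Z^{2} \right)} = 208 \cdot 86 \frac{15}{2 \left(6 + 24^{2}\right)} = 17888 \frac{15}{2 \left(6 + 576\right)} = 17888 \frac{15}{2 \cdot 582} = 17888 \cdot \frac{15}{2} \cdot \frac{1}{582} = 17888 \cdot \frac{5}{388} = \frac{22360}{97}$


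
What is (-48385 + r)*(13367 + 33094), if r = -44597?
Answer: -4320036702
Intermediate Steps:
(-48385 + r)*(13367 + 33094) = (-48385 - 44597)*(13367 + 33094) = -92982*46461 = -4320036702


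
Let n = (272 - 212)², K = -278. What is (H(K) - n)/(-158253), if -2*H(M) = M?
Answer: 3461/158253 ≈ 0.021870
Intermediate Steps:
H(M) = -M/2
n = 3600 (n = 60² = 3600)
(H(K) - n)/(-158253) = (-½*(-278) - 1*3600)/(-158253) = (139 - 3600)*(-1/158253) = -3461*(-1/158253) = 3461/158253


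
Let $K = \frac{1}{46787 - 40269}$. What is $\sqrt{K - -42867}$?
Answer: $\frac{\sqrt{1821175523426}}{6518} \approx 207.04$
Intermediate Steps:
$K = \frac{1}{6518} \approx 0.00015342$
$\sqrt{K - -42867} = \sqrt{\frac{1}{6518} - -42867} = \sqrt{\frac{1}{6518} + 42867} = \sqrt{\frac{279407107}{6518}} = \frac{\sqrt{1821175523426}}{6518}$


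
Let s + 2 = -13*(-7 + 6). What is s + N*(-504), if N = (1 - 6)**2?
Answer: -12589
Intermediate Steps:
s = 11 (s = -2 - 13*(-7 + 6) = -2 - 13*(-1) = -2 + 13 = 11)
N = 25 (N = (-5)**2 = 25)
s + N*(-504) = 11 + 25*(-504) = 11 - 12600 = -12589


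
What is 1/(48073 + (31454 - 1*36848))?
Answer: 1/42679 ≈ 2.3431e-5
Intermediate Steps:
1/(48073 + (31454 - 1*36848)) = 1/(48073 + (31454 - 36848)) = 1/(48073 - 5394) = 1/42679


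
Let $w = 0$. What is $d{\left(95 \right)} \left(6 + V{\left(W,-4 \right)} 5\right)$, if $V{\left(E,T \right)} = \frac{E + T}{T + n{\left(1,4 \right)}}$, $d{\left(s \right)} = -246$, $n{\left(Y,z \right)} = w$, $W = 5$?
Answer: $- \frac{2337}{2} \approx -1168.5$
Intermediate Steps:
$n{\left(Y,z \right)} = 0$
$V{\left(E,T \right)} = \frac{E + T}{T}$ ($V{\left(E,T \right)} = \frac{E + T}{T + 0} = \frac{E + T}{T}$)
$d{\left(95 \right)} \left(6 + V{\left(W,-4 \right)} 5\right) = - 246 \left(6 + \frac{5 - 4}{-4} \cdot 5\right) = - 246 \left(6 + \left(- \frac{1}{4}\right) 1 \cdot 5\right) = - 246 \left(6 - \frac{5}{4}\right) = \left(-246\right) \frac{19}{4} = - \frac{2337}{2}$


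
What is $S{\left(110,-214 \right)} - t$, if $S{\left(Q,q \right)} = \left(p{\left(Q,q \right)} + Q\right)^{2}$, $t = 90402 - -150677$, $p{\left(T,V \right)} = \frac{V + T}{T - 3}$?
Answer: $- \frac{2624017915}{11449} \approx -2.2919 \cdot 10^{5}$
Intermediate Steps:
$p{\left(T,V \right)} = \frac{T + V}{-3 + T}$
$t = 241079$ ($t = 90402 + 150677 = 241079$)
$S{\left(Q,q \right)} = \left(Q + \frac{Q + q}{-3 + Q}\right)^{2}$ ($S{\left(Q,q \right)} = \left(\frac{Q + q}{-3 + Q} + Q\right)^{2} = \left(Q + \frac{Q + q}{-3 + Q}\right)^{2}$)
$S{\left(110,-214 \right)} - t = \frac{\left(110 - 214 + 110 \left(-3 + 110\right)\right)^{2}}{\left(-3 + 110\right)^{2}} - 241079 = \frac{\left(110 - 214 + 110 \cdot 107\right)^{2}}{11449} - 241079 = \frac{\left(110 - 214 + 11770\right)^{2}}{11449} - 241079 = \frac{11666^{2}}{11449} - 241079 = \frac{1}{11449} \cdot 136095556 - 241079 = \frac{136095556}{11449} - 241079 = - \frac{2624017915}{11449}$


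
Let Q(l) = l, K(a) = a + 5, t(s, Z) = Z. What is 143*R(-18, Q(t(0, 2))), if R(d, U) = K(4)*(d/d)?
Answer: 1287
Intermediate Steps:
K(a) = 5 + a
R(d, U) = 9 (R(d, U) = (5 + 4)*(d/d) = 9*1 = 9)
143*R(-18, Q(t(0, 2))) = 143*9 = 1287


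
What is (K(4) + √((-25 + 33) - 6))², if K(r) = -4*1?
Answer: (4 - √2)² ≈ 6.6863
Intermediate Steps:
K(r) = -4
(K(4) + √((-25 + 33) - 6))² = (-4 + √((-25 + 33) - 6))² = (-4 + √(8 - 6))² = (-4 + √2)²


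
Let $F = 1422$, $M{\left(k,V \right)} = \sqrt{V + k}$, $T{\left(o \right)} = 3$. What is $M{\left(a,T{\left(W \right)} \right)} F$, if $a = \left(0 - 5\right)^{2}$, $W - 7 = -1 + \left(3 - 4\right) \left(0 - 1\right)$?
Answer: $2844 \sqrt{7} \approx 7524.5$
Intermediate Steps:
$W = 7$ ($W = 7 - \left(1 - \left(3 - 4\right) \left(0 - 1\right)\right) = 7 - 0 = 7 + \left(-1 + 1\right) = 7 + 0 = 7$)
$a = 25$ ($a = \left(-5\right)^{2} = 25$)
$M{\left(a,T{\left(W \right)} \right)} F = \sqrt{3 + 25} \cdot 1422 = \sqrt{28} \cdot 1422 = 2 \sqrt{7} \cdot 1422 = 2844 \sqrt{7}$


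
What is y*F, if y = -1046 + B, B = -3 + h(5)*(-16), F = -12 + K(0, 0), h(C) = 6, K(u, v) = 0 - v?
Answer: 13740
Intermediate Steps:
K(u, v) = -v
F = -12 (F = -12 - 1*0 = -12 + 0 = -12)
B = -99 (B = -3 + 6*(-16) = -3 - 96 = -99)
y = -1145 (y = -1046 - 99 = -1145)
y*F = -1145*(-12) = 13740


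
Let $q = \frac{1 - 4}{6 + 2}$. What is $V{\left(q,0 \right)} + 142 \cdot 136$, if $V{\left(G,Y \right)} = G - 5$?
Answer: $\frac{154453}{8} \approx 19307.0$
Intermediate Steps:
$q = - \frac{3}{8} \approx -0.375$
$V{\left(G,Y \right)} = -5 + G$ ($V{\left(G,Y \right)} = G - 5 = -5 + G$)
$V{\left(q,0 \right)} + 142 \cdot 136 = \left(-5 - \frac{3}{8}\right) + 142 \cdot 136 = - \frac{43}{8} + 19312 = \frac{154453}{8}$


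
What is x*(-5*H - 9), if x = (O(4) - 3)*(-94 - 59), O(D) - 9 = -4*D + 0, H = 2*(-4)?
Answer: 47430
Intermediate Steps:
H = -8
O(D) = 9 - 4*D (O(D) = 9 + (-4*D + 0) = 9 - 4*D)
x = 1530 (x = ((9 - 4*4) - 3)*(-94 - 59) = ((9 - 16) - 3)*(-153) = (-7 - 3)*(-153) = -10*(-153) = 1530)
x*(-5*H - 9) = 1530*(-5*(-8) - 9) = 1530*(40 - 9) = 1530*31 = 47430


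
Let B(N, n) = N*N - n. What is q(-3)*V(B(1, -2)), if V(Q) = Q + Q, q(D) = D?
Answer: -18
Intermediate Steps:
B(N, n) = N² - n
V(Q) = 2*Q
q(-3)*V(B(1, -2)) = -6*(1² - 1*(-2)) = -6*(1 + 2) = -6*3 = -3*6 = -18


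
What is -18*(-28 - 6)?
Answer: 612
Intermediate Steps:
-18*(-28 - 6) = -18*(-34) = 612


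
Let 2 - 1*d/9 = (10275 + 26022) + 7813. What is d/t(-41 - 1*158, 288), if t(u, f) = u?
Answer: 396972/199 ≈ 1994.8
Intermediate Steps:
d = -396972 (d = 18 - 9*((10275 + 26022) + 7813) = 18 - 9*(36297 + 7813) = 18 - 9*44110 = 18 - 396990 = -396972)
d/t(-41 - 1*158, 288) = -396972/(-41 - 1*158) = -396972/(-41 - 158) = -396972/(-199) = -396972*(-1/199) = 396972/199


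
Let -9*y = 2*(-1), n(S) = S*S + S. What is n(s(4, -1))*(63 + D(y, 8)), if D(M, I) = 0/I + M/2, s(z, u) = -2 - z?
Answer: 5680/3 ≈ 1893.3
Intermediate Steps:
n(S) = S + S² (n(S) = S² + S = S + S²)
y = 2/9 (y = -2*(-1)/9 = -⅑*(-2) = 2/9 ≈ 0.22222)
D(M, I) = M/2 (D(M, I) = 0 + M*(½) = 0 + M/2 = M/2)
n(s(4, -1))*(63 + D(y, 8)) = ((-2 - 1*4)*(1 + (-2 - 1*4)))*(63 + (½)*(2/9)) = ((-2 - 4)*(1 + (-2 - 4)))*(63 + ⅑) = -6*(1 - 6)*(568/9) = -6*(-5)*(568/9) = 30*(568/9) = 5680/3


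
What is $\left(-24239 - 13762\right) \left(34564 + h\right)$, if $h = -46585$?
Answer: $456810021$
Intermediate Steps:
$\left(-24239 - 13762\right) \left(34564 + h\right) = \left(-24239 - 13762\right) \left(34564 - 46585\right) = \left(-38001\right) \left(-12021\right) = 456810021$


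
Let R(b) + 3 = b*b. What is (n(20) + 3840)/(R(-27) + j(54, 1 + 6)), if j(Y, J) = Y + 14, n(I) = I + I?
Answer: 1940/397 ≈ 4.8867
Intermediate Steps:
n(I) = 2*I
j(Y, J) = 14 + Y
R(b) = -3 + b**2 (R(b) = -3 + b*b = -3 + b**2)
(n(20) + 3840)/(R(-27) + j(54, 1 + 6)) = (2*20 + 3840)/((-3 + (-27)**2) + (14 + 54)) = (40 + 3840)/((-3 + 729) + 68) = 3880/(726 + 68) = 3880/794 = 3880*(1/794) = 1940/397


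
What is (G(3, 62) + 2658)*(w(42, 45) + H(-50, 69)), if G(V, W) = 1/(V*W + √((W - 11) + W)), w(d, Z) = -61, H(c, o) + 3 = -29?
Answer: -8524008000/34483 + 93*√113/34483 ≈ -2.4719e+5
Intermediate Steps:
H(c, o) = -32 (H(c, o) = -3 - 29 = -32)
G(V, W) = 1/(√(-11 + 2*W) + V*W) (G(V, W) = 1/(V*W + √((-11 + W) + W)) = 1/(V*W + √(-11 + 2*W)) = 1/(√(-11 + 2*W) + V*W))
(G(3, 62) + 2658)*(w(42, 45) + H(-50, 69)) = (1/(√(-11 + 2*62) + 3*62) + 2658)*(-61 - 32) = (1/(√(-11 + 124) + 186) + 2658)*(-93) = (1/(√113 + 186) + 2658)*(-93) = (1/(186 + √113) + 2658)*(-93) = (2658 + 1/(186 + √113))*(-93) = -247194 - 93/(186 + √113)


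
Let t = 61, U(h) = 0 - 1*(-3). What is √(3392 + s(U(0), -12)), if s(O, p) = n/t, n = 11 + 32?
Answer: 9*√155855/61 ≈ 58.247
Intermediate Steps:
U(h) = 3 (U(h) = 0 + 3 = 3)
n = 43
s(O, p) = 43/61
√(3392 + s(U(0), -12)) = √(3392 + 43/61) = √(206955/61) = 9*√155855/61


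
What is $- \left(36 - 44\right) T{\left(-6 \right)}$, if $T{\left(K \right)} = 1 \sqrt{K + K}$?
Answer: $16 i \sqrt{3} \approx 27.713 i$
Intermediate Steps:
$T{\left(K \right)} = \sqrt{2} \sqrt{K}$ ($T{\left(K \right)} = 1 \sqrt{2 K} = 1 \sqrt{2} \sqrt{K} = \sqrt{2} \sqrt{K}$)
$- \left(36 - 44\right) T{\left(-6 \right)} = - \left(36 - 44\right) \sqrt{2} \sqrt{-6} = - \left(-8\right) \sqrt{2} i \sqrt{6} = - \left(-8\right) 2 i \sqrt{3} = - \left(-16\right) i \sqrt{3} = 16 i \sqrt{3}$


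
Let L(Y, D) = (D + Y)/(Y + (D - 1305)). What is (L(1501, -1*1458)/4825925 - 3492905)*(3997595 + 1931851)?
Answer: -63068255679607533948339/3045158675 ≈ -2.0711e+13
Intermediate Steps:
L(Y, D) = (D + Y)/(-1305 + D + Y) (L(Y, D) = (D + Y)/(Y + (-1305 + D)) = (D + Y)/(-1305 + D + Y))
(L(1501, -1*1458)/4825925 - 3492905)*(3997595 + 1931851) = (((-1*1458 + 1501)/(-1305 - 1*1458 + 1501))/4825925 - 3492905)*(3997595 + 1931851) = (((-1458 + 1501)/(-1305 - 1458 + 1501))*(1/4825925) - 3492905)*5929446 = ((43/(-1262))*(1/4825925) - 3492905)*5929446 = (-1/1262*43*(1/4825925) - 3492905)*5929446 = (-43/1262*1/4825925 - 3492905)*5929446 = (-43/6090317350 - 3492905)*5929446 = -21272899923401793/6090317350*5929446 = -63068255679607533948339/3045158675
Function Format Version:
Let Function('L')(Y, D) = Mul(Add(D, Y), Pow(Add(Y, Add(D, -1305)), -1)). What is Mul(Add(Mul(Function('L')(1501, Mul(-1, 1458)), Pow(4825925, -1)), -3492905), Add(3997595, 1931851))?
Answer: Rational(-63068255679607533948339, 3045158675) ≈ -2.0711e+13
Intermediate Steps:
Function('L')(Y, D) = Mul(Pow(Add(-1305, D, Y), -1), Add(D, Y)) (Function('L')(Y, D) = Mul(Add(D, Y), Pow(Add(Y, Add(-1305, D)), -1)) = Mul(Add(D, Y), Pow(Add(-1305, D, Y), -1)) = Mul(Pow(Add(-1305, D, Y), -1), Add(D, Y)))
Mul(Add(Mul(Function('L')(1501, Mul(-1, 1458)), Pow(4825925, -1)), -3492905), Add(3997595, 1931851)) = Mul(Add(Mul(Mul(Pow(Add(-1305, Mul(-1, 1458), 1501), -1), Add(Mul(-1, 1458), 1501)), Pow(4825925, -1)), -3492905), Add(3997595, 1931851)) = Mul(Add(Mul(Mul(Pow(Add(-1305, -1458, 1501), -1), Add(-1458, 1501)), Rational(1, 4825925)), -3492905), 5929446) = Mul(Add(Mul(Mul(Pow(-1262, -1), 43), Rational(1, 4825925)), -3492905), 5929446) = Mul(Add(Mul(Mul(Rational(-1, 1262), 43), Rational(1, 4825925)), -3492905), 5929446) = Mul(Add(Mul(Rational(-43, 1262), Rational(1, 4825925)), -3492905), 5929446) = Mul(Add(Rational(-43, 6090317350), -3492905), 5929446) = Mul(Rational(-21272899923401793, 6090317350), 5929446) = Rational(-63068255679607533948339, 3045158675)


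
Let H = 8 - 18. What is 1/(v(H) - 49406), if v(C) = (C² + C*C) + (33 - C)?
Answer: -1/49163 ≈ -2.0340e-5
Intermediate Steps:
H = -10
v(C) = 33 - C + 2*C² (v(C) = (C² + C²) + (33 - C) = 2*C² + (33 - C) = 33 - C + 2*C²)
1/(v(H) - 49406) = 1/((33 - 1*(-10) + 2*(-10)²) - 49406) = 1/((33 + 10 + 2*100) - 49406) = 1/((33 + 10 + 200) - 49406) = 1/(243 - 49406) = 1/(-49163) = -1/49163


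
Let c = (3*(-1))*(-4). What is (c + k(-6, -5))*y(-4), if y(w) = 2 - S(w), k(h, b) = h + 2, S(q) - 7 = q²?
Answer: -168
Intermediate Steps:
S(q) = 7 + q²
k(h, b) = 2 + h
c = 12 (c = -3*(-4) = 12)
y(w) = -5 - w² (y(w) = 2 - (7 + w²) = 2 + (-7 - w²) = -5 - w²)
(c + k(-6, -5))*y(-4) = (12 + (2 - 6))*(-5 - 1*(-4)²) = (12 - 4)*(-5 - 1*16) = 8*(-5 - 16) = 8*(-21) = -168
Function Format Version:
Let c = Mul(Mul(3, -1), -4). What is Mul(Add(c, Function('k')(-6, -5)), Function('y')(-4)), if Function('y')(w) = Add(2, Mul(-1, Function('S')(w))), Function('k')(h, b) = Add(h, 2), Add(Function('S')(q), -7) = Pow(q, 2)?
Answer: -168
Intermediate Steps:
Function('S')(q) = Add(7, Pow(q, 2))
Function('k')(h, b) = Add(2, h)
c = 12 (c = Mul(-3, -4) = 12)
Function('y')(w) = Add(-5, Mul(-1, Pow(w, 2))) (Function('y')(w) = Add(2, Mul(-1, Add(7, Pow(w, 2)))) = Add(2, Add(-7, Mul(-1, Pow(w, 2)))) = Add(-5, Mul(-1, Pow(w, 2))))
Mul(Add(c, Function('k')(-6, -5)), Function('y')(-4)) = Mul(Add(12, Add(2, -6)), Add(-5, Mul(-1, Pow(-4, 2)))) = Mul(Add(12, -4), Add(-5, Mul(-1, 16))) = Mul(8, Add(-5, -16)) = Mul(8, -21) = -168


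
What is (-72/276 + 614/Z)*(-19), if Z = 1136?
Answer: -69407/13064 ≈ -5.3128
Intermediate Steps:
(-72/276 + 614/Z)*(-19) = (-72/276 + 614/1136)*(-19) = (-72*1/276 + 614*(1/1136))*(-19) = (-6/23 + 307/568)*(-19) = (3653/13064)*(-19) = -69407/13064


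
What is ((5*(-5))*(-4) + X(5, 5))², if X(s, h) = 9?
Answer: 11881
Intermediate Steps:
((5*(-5))*(-4) + X(5, 5))² = ((5*(-5))*(-4) + 9)² = (-25*(-4) + 9)² = (100 + 9)² = 109² = 11881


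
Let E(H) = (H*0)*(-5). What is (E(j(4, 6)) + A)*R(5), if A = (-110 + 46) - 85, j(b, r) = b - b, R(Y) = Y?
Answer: -745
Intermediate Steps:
j(b, r) = 0
A = -149 (A = -64 - 85 = -149)
E(H) = 0 (E(H) = 0*(-5) = 0)
(E(j(4, 6)) + A)*R(5) = (0 - 149)*5 = -149*5 = -745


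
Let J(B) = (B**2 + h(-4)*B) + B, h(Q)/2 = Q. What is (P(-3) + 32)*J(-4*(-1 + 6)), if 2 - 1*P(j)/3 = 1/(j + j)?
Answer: 20790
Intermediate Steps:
h(Q) = 2*Q
P(j) = 6 - 3/(2*j) (P(j) = 6 - 3/(j + j) = 6 - 3*1/(2*j) = 6 - 3/(2*j))
J(B) = B**2 - 7*B (J(B) = (B**2 + (2*(-4))*B) + B = (B**2 - 8*B) + B = B**2 - 7*B)
(P(-3) + 32)*J(-4*(-1 + 6)) = ((6 - 3/2/(-3)) + 32)*((-4*(-1 + 6))*(-7 - 4*(-1 + 6))) = ((6 - 3/2*(-1/3)) + 32)*((-4*5)*(-7 - 4*5)) = ((6 + 1/2) + 32)*(-20*(-7 - 20)) = (13/2 + 32)*(-20*(-27)) = (77/2)*540 = 20790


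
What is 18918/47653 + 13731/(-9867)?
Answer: -6777673/6814379 ≈ -0.99461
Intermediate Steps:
18918/47653 + 13731/(-9867) = 18918*(1/47653) + 13731*(-1/9867) = 18918/47653 - 199/143 = -6777673/6814379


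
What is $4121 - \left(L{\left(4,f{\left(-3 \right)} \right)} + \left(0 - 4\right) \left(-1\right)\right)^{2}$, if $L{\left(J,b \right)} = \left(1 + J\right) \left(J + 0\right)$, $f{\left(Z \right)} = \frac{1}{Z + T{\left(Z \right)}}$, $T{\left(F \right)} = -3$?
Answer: $3545$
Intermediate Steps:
$f{\left(Z \right)} = \frac{1}{-3 + Z}$ ($f{\left(Z \right)} = \frac{1}{Z - 3} = \frac{1}{-3 + Z}$)
$L{\left(J,b \right)} = J \left(1 + J\right)$ ($L{\left(J,b \right)} = \left(1 + J\right) J = J \left(1 + J\right)$)
$4121 - \left(L{\left(4,f{\left(-3 \right)} \right)} + \left(0 - 4\right) \left(-1\right)\right)^{2} = 4121 - \left(4 \left(1 + 4\right) + \left(0 - 4\right) \left(-1\right)\right)^{2} = 4121 - \left(4 \cdot 5 - -4\right)^{2} = 4121 - \left(20 + 4\right)^{2} = 4121 - 24^{2} = 4121 - 576 = 3545$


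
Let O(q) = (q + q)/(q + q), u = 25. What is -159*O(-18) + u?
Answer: -134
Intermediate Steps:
O(q) = 1 (O(q) = (2*q)/((2*q)) = (2*q)*(1/(2*q)) = 1)
-159*O(-18) + u = -159*1 + 25 = -159 + 25 = -134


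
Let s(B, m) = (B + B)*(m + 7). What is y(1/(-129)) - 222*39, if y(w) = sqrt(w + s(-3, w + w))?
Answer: -8658 + I*sqrt(697503)/129 ≈ -8658.0 + 6.4742*I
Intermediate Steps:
s(B, m) = 2*B*(7 + m) (s(B, m) = (2*B)*(7 + m) = 2*B*(7 + m))
y(w) = sqrt(-42 - 11*w) (y(w) = sqrt(w + 2*(-3)*(7 + (w + w))) = sqrt(w + 2*(-3)*(7 + 2*w)) = sqrt(w + (-42 - 12*w)) = sqrt(-42 - 11*w))
y(1/(-129)) - 222*39 = sqrt(-42 - 11/(-129)) - 222*39 = sqrt(-42 - 11*(-1/129)) - 8658 = sqrt(-42 + 11/129) - 8658 = sqrt(-5407/129) - 8658 = I*sqrt(697503)/129 - 8658 = -8658 + I*sqrt(697503)/129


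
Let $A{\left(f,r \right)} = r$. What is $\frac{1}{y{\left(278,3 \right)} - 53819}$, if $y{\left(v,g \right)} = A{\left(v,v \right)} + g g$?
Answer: $- \frac{1}{53532} \approx -1.868 \cdot 10^{-5}$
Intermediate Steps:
$y{\left(v,g \right)} = v + g^{2}$ ($y{\left(v,g \right)} = v + g g = v + g^{2}$)
$\frac{1}{y{\left(278,3 \right)} - 53819} = \frac{1}{\left(278 + 3^{2}\right) - 53819} = \frac{1}{\left(278 + 9\right) - 53819} = \frac{1}{287 - 53819} = \frac{1}{-53532} = - \frac{1}{53532}$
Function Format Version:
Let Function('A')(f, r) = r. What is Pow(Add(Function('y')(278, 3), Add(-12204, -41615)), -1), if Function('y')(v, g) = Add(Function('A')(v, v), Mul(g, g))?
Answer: Rational(-1, 53532) ≈ -1.8680e-5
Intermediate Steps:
Function('y')(v, g) = Add(v, Pow(g, 2)) (Function('y')(v, g) = Add(v, Mul(g, g)) = Add(v, Pow(g, 2)))
Pow(Add(Function('y')(278, 3), Add(-12204, -41615)), -1) = Pow(Add(Add(278, Pow(3, 2)), Add(-12204, -41615)), -1) = Pow(Add(Add(278, 9), -53819), -1) = Pow(Add(287, -53819), -1) = Pow(-53532, -1) = Rational(-1, 53532)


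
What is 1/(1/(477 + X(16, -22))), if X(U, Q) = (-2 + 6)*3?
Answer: 489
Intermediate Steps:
X(U, Q) = 12 (X(U, Q) = 4*3 = 12)
1/(1/(477 + X(16, -22))) = 1/(1/(477 + 12)) = 1/(1/489) = 489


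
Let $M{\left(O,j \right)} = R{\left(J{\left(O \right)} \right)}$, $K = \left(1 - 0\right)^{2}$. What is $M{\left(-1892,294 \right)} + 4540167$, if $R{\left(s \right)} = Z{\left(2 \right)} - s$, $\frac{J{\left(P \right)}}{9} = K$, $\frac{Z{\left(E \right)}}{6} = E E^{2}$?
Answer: $4540206$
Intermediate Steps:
$K = 1$ ($K = \left(1 + 0\right)^{2} = 1^{2} = 1$)
$Z{\left(E \right)} = 6 E^{3}$ ($Z{\left(E \right)} = 6 E E^{2} = 6 E^{3}$)
$J{\left(P \right)} = 9$ ($J{\left(P \right)} = 9 \cdot 1 = 9$)
$R{\left(s \right)} = 48 - s$ ($R{\left(s \right)} = 6 \cdot 2^{3} - s = 6 \cdot 8 - s = 48 - s$)
$M{\left(O,j \right)} = 39$ ($M{\left(O,j \right)} = 48 - 9 = 39$)
$M{\left(-1892,294 \right)} + 4540167 = 39 + 4540167 = 4540206$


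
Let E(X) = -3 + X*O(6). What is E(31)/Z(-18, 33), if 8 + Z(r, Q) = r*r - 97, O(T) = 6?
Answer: 61/73 ≈ 0.83562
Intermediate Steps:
Z(r, Q) = -105 + r² (Z(r, Q) = -8 + (r*r - 97) = -8 + (r² - 97) = -8 + (-97 + r²) = -105 + r²)
E(X) = -3 + 6*X (E(X) = -3 + X*6 = -3 + 6*X)
E(31)/Z(-18, 33) = (-3 + 6*31)/(-105 + (-18)²) = (-3 + 186)/(-105 + 324) = 183/219 = 183*(1/219) = 61/73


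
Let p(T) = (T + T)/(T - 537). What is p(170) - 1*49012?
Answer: -17987744/367 ≈ -49013.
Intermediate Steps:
p(T) = 2*T/(-537 + T) (p(T) = (2*T)/(-537 + T) = 2*T/(-537 + T))
p(170) - 1*49012 = 2*170/(-537 + 170) - 1*49012 = 2*170/(-367) - 49012 = 2*170*(-1/367) - 49012 = -340/367 - 49012 = -17987744/367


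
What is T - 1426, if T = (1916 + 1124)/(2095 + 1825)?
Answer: -69836/49 ≈ -1425.2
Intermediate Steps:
T = 38/49 (T = 3040/3920 = 3040*(1/3920) = 38/49 ≈ 0.77551)
T - 1426 = 38/49 - 1426 = -69836/49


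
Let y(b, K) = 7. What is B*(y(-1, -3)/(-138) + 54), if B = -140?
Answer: -521150/69 ≈ -7552.9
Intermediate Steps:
B*(y(-1, -3)/(-138) + 54) = -140*(7/(-138) + 54) = -140*(7*(-1/138) + 54) = -140*(-7/138 + 54) = -140*7445/138 = -521150/69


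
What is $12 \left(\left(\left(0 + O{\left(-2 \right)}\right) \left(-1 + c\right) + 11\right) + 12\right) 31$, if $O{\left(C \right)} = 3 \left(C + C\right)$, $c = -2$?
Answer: $21948$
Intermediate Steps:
$O{\left(C \right)} = 6 C$ ($O{\left(C \right)} = 3 \cdot 2 C = 6 C$)
$12 \left(\left(\left(0 + O{\left(-2 \right)}\right) \left(-1 + c\right) + 11\right) + 12\right) 31 = 12 \left(\left(\left(0 + 6 \left(-2\right)\right) \left(-1 - 2\right) + 11\right) + 12\right) 31 = 12 \left(\left(\left(0 - 12\right) \left(-3\right) + 11\right) + 12\right) 31 = 12 \left(\left(\left(-12\right) \left(-3\right) + 11\right) + 12\right) 31 = 12 \left(\left(36 + 11\right) + 12\right) 31 = 12 \left(47 + 12\right) 31 = 12 \cdot 59 \cdot 31 = 708 \cdot 31 = 21948$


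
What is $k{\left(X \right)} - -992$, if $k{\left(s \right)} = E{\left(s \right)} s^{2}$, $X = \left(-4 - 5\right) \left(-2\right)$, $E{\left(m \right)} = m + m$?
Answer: $12656$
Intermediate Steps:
$E{\left(m \right)} = 2 m$
$X = 18$ ($X = \left(-9\right) \left(-2\right) = 18$)
$k{\left(s \right)} = 2 s^{3}$ ($k{\left(s \right)} = 2 s s^{2} = 2 s^{3}$)
$k{\left(X \right)} - -992 = 2 \cdot 18^{3} - -992 = 2 \cdot 5832 + 992 = 11664 + 992 = 12656$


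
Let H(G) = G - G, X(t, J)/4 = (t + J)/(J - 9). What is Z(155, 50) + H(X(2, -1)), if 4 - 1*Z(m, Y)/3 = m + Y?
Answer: -603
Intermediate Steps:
X(t, J) = 4*(J + t)/(-9 + J) (X(t, J) = 4*((t + J)/(J - 9)) = 4*((J + t)/(-9 + J)) = 4*(J + t)/(-9 + J))
H(G) = 0
Z(m, Y) = 12 - 3*Y - 3*m (Z(m, Y) = 12 - 3*(m + Y) = 12 - 3*(Y + m) = 12 + (-3*Y - 3*m) = 12 - 3*Y - 3*m)
Z(155, 50) + H(X(2, -1)) = (12 - 3*50 - 3*155) + 0 = (12 - 150 - 465) + 0 = -603 + 0 = -603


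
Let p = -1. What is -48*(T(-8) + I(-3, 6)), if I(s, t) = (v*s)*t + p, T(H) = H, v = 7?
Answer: 6480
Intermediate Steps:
I(s, t) = -1 + 7*s*t (I(s, t) = (7*s)*t - 1 = 7*s*t - 1 = -1 + 7*s*t)
-48*(T(-8) + I(-3, 6)) = -48*(-8 + (-1 + 7*(-3)*6)) = -48*(-8 + (-1 - 126)) = -48*(-8 - 127) = -48*(-135) = 6480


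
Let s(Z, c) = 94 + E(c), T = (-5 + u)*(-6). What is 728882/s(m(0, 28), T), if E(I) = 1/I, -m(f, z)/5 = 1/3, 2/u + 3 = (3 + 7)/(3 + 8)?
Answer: 599141004/77291 ≈ 7751.8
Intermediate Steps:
u = -22/23 (u = 2/(-3 + (3 + 7)/(3 + 8)) = 2/(-3 + 10/11) = 2/(-23/11) = 2*(-11/23) = -22/23 ≈ -0.95652)
m(f, z) = -5/3
T = 822/23 (T = (-5 - 22/23)*(-6) = -137/23*(-6) = 822/23 ≈ 35.739)
s(Z, c) = 94 + 1/c
728882/s(m(0, 28), T) = 728882/(94 + 1/(822/23)) = 728882/(94 + 23/822) = 728882/(77291/822) = 728882*(822/77291) = 599141004/77291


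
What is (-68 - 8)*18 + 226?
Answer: -1142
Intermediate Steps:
(-68 - 8)*18 + 226 = -76*18 + 226 = -1368 + 226 = -1142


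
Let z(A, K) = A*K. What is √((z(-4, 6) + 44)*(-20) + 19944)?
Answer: 2*√4886 ≈ 139.80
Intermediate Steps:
√((z(-4, 6) + 44)*(-20) + 19944) = √((-4*6 + 44)*(-20) + 19944) = √((-24 + 44)*(-20) + 19944) = √(20*(-20) + 19944) = √(-400 + 19944) = √19544 = 2*√4886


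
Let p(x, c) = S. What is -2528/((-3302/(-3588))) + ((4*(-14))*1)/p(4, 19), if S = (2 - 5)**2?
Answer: -3146888/1143 ≈ -2753.2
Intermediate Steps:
S = 9 (S = (-3)**2 = 9)
p(x, c) = 9
-2528/((-3302/(-3588))) + ((4*(-14))*1)/p(4, 19) = -2528/((-3302/(-3588))) + ((4*(-14))*1)/9 = -2528/((-3302*(-1/3588))) - 56*1*(1/9) = -2528/127/138 - 56*1/9 = -2528*138/127 - 56/9 = -348864/127 - 56/9 = -3146888/1143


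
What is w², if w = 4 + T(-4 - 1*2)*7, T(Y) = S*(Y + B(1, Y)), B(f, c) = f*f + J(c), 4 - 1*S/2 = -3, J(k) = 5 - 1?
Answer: 8836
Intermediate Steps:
J(k) = 4
S = 14 (S = 8 - 2*(-3) = 8 + 6 = 14)
B(f, c) = 4 + f² (B(f, c) = f*f + 4 = f² + 4 = 4 + f²)
T(Y) = 70 + 14*Y (T(Y) = 14*(Y + (4 + 1²)) = 14*(Y + (4 + 1)) = 14*(Y + 5) = 14*(5 + Y) = 70 + 14*Y)
w = -94 (w = 4 + (70 + 14*(-4 - 1*2))*7 = 4 + (70 + 14*(-4 - 2))*7 = 4 + (70 + 14*(-6))*7 = 4 + (70 - 84)*7 = 4 - 14*7 = 4 - 98 = -94)
w² = (-94)² = 8836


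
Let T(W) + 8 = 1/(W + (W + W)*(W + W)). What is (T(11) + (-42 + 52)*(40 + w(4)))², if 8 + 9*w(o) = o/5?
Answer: 36130786561/245025 ≈ 1.4746e+5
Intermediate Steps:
w(o) = -8/9 + o/45 (w(o) = -8/9 + (o/5)/9 = -8/9 + o/45)
T(W) = -8 + 1/(W + 4*W²) (T(W) = -8 + 1/(W + (W + W)*(W + W)) = -8 + 1/(W + (2*W)*(2*W)) = -8 + 1/(W + 4*W²))
(T(11) + (-42 + 52)*(40 + w(4)))² = ((1 - 32*11² - 8*11)/(11*(1 + 4*11)) + (-42 + 52)*(40 + (-8/9 + (1/45)*4)))² = ((1 - 32*121 - 88)/(11*(1 + 44)) + 10*(40 + (-8/9 + 4/45)))² = ((1/11)*(1 - 3872 - 88)/45 + 10*(40 - ⅘))² = ((1/11)*(1/45)*(-3959) + 10*(196/5))² = (-3959/495 + 392)² = (190081/495)² = 36130786561/245025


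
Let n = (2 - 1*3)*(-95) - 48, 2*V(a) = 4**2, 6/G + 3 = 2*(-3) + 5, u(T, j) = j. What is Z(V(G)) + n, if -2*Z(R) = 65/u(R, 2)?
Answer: 123/4 ≈ 30.750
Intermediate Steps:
G = -3/2 (G = 6/(-3 + (2*(-3) + 5)) = 6/(-3 + (-6 + 5)) = 6/(-3 - 1) = 6/(-4) = 6*(-1/4) = -3/2 ≈ -1.5000)
V(a) = 8 (V(a) = (1/2)*4**2 = (1/2)*16 = 8)
n = 47 (n = (2 - 3)*(-95) - 48 = -1*(-95) - 48 = 95 - 48 = 47)
Z(R) = -65/4 (Z(R) = -65/(2*2) = -1/2*65/2 = -65/4)
Z(V(G)) + n = -65/4 + 47 = 123/4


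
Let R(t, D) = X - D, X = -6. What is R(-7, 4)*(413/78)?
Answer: -2065/39 ≈ -52.949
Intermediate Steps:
R(t, D) = -6 - D
R(-7, 4)*(413/78) = (-6 - 1*4)*(413/78) = (-6 - 4)*(413*(1/78)) = -10*413/78 = -2065/39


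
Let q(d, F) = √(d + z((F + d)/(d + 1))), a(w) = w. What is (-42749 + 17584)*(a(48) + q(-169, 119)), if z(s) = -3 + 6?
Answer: -1207920 - 25165*I*√166 ≈ -1.2079e+6 - 3.2423e+5*I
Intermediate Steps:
z(s) = 3
q(d, F) = √(3 + d) (q(d, F) = √(d + 3) = √(3 + d))
(-42749 + 17584)*(a(48) + q(-169, 119)) = (-42749 + 17584)*(48 + √(3 - 169)) = -25165*(48 + √(-166)) = -25165*(48 + I*√166) = -1207920 - 25165*I*√166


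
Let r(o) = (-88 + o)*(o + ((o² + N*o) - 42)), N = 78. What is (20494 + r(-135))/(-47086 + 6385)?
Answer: 1656020/40701 ≈ 40.687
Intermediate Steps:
r(o) = (-88 + o)*(-42 + o² + 79*o) (r(o) = (-88 + o)*(o + ((o² + 78*o) - 42)) = (-88 + o)*(o + (-42 + o² + 78*o)) = (-88 + o)*(-42 + o² + 79*o))
(20494 + r(-135))/(-47086 + 6385) = (20494 + (3696 + (-135)³ - 6994*(-135) - 9*(-135)²))/(-47086 + 6385) = (20494 + (3696 - 2460375 + 944190 - 9*18225))/(-40701) = (20494 + (3696 - 2460375 + 944190 - 164025))*(-1/40701) = (20494 - 1676514)*(-1/40701) = -1656020*(-1/40701) = 1656020/40701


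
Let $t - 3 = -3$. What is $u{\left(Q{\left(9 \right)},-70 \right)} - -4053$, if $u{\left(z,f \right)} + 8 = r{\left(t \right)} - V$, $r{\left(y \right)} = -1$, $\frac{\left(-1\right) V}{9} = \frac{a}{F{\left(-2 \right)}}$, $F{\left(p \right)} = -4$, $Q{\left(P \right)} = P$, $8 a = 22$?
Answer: $\frac{64605}{16} \approx 4037.8$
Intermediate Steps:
$a = \frac{11}{4}$ ($a = \frac{1}{8} \cdot 22 = \frac{11}{4} \approx 2.75$)
$V = \frac{99}{16}$ ($V = - 9 \frac{11}{4 \left(-4\right)} = - 9 \cdot \frac{11}{4} \left(- \frac{1}{4}\right) = \left(-9\right) \left(- \frac{11}{16}\right) = \frac{99}{16} \approx 6.1875$)
$t = 0$ ($t = 3 - 3 = 0$)
$u{\left(z,f \right)} = - \frac{243}{16}$ ($u{\left(z,f \right)} = -8 - \frac{115}{16} = - \frac{243}{16}$)
$u{\left(Q{\left(9 \right)},-70 \right)} - -4053 = - \frac{243}{16} - -4053 = - \frac{243}{16} + 4053 = \frac{64605}{16}$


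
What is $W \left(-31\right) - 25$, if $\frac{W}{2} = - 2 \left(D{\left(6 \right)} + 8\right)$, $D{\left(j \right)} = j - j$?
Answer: $967$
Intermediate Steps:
$D{\left(j \right)} = 0$
$W = -32$ ($W = 2 \left(- 2 \left(0 + 8\right)\right) = 2 \left(\left(-2\right) 8\right) = 2 \left(-16\right) = -32$)
$W \left(-31\right) - 25 = \left(-32\right) \left(-31\right) - 25 = 992 - 25 = 967$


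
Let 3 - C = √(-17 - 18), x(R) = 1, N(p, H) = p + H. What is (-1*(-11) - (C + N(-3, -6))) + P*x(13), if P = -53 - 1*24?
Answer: -60 + I*√35 ≈ -60.0 + 5.9161*I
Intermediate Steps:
N(p, H) = H + p
C = 3 - I*√35 (C = 3 - √(-17 - 18) = 3 - √(-35) = 3 - I*√35 ≈ 3.0 - 5.9161*I)
P = -77 (P = -53 - 24 = -77)
(-1*(-11) - (C + N(-3, -6))) + P*x(13) = (-1*(-11) - ((3 - I*√35) + (-6 - 3))) - 77*1 = (11 - ((3 - I*√35) - 9)) - 77 = (11 - (-6 - I*√35)) - 77 = (11 + (6 + I*√35)) - 77 = (17 + I*√35) - 77 = -60 + I*√35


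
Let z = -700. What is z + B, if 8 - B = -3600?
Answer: 2908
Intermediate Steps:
B = 3608 (B = 8 - 1*(-3600) = 8 + 3600 = 3608)
z + B = -700 + 3608 = 2908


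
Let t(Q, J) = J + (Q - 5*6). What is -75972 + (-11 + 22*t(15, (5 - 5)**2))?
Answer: -76313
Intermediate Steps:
t(Q, J) = -30 + J + Q (t(Q, J) = J + (Q - 30) = J + (-30 + Q) = -30 + J + Q)
-75972 + (-11 + 22*t(15, (5 - 5)**2)) = -75972 + (-11 + 22*(-30 + (5 - 5)**2 + 15)) = -75972 + (-11 + 22*(-30 + 0**2 + 15)) = -75972 + (-11 + 22*(-30 + 0 + 15)) = -75972 + (-11 + 22*(-15)) = -75972 + (-11 - 330) = -75972 - 341 = -76313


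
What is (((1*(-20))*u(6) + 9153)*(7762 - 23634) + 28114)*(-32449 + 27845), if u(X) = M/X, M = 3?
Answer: 667992435528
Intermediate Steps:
u(X) = 3/X
(((1*(-20))*u(6) + 9153)*(7762 - 23634) + 28114)*(-32449 + 27845) = (((1*(-20))*(3/6) + 9153)*(7762 - 23634) + 28114)*(-32449 + 27845) = ((-60/6 + 9153)*(-15872) + 28114)*(-4604) = ((-20*½ + 9153)*(-15872) + 28114)*(-4604) = ((-10 + 9153)*(-15872) + 28114)*(-4604) = (9143*(-15872) + 28114)*(-4604) = (-145117696 + 28114)*(-4604) = -145089582*(-4604) = 667992435528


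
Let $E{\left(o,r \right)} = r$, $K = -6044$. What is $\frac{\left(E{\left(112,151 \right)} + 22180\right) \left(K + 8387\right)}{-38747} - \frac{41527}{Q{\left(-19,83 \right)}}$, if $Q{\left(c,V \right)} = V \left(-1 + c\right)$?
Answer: $- \frac{85244698111}{64320020} \approx -1325.3$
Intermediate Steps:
$\frac{\left(E{\left(112,151 \right)} + 22180\right) \left(K + 8387\right)}{-38747} - \frac{41527}{Q{\left(-19,83 \right)}} = \frac{\left(151 + 22180\right) \left(-6044 + 8387\right)}{-38747} - \frac{41527}{83 \left(-1 - 19\right)} = 22331 \cdot 2343 \left(- \frac{1}{38747}\right) - \frac{41527}{83 \left(-20\right)} = 52321533 \left(- \frac{1}{38747}\right) - \frac{41527}{-1660} = - \frac{52321533}{38747} - - \frac{41527}{1660} = - \frac{52321533}{38747} + \frac{41527}{1660} = - \frac{85244698111}{64320020}$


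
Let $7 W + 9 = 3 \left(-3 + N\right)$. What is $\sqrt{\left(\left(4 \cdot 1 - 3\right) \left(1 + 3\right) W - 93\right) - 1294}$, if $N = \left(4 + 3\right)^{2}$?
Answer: $\frac{i \sqrt{64351}}{7} \approx 36.239 i$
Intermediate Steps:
$N = 49$ ($N = 7^{2} = 49$)
$W = \frac{129}{7}$ ($W = - \frac{9}{7} + \frac{3 \left(-3 + 49\right)}{7} = - \frac{9}{7} + \frac{3 \cdot 46}{7} = - \frac{9}{7} + \frac{1}{7} \cdot 138 = - \frac{9}{7} + \frac{138}{7} = \frac{129}{7} \approx 18.429$)
$\sqrt{\left(\left(4 \cdot 1 - 3\right) \left(1 + 3\right) W - 93\right) - 1294} = \sqrt{\left(\left(4 \cdot 1 - 3\right) \left(1 + 3\right) \frac{129}{7} - 93\right) - 1294} = \sqrt{\left(\left(4 - 3\right) 4 \cdot \frac{129}{7} - 93\right) - 1294} = \sqrt{\left(1 \cdot 4 \cdot \frac{129}{7} - 93\right) - 1294} = \sqrt{\left(4 \cdot \frac{129}{7} - 93\right) - 1294} = \sqrt{\left(\frac{516}{7} - 93\right) - 1294} = \sqrt{- \frac{135}{7} - 1294} = \sqrt{- \frac{9193}{7}} = \frac{i \sqrt{64351}}{7}$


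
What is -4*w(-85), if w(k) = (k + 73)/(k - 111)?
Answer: -12/49 ≈ -0.24490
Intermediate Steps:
w(k) = (73 + k)/(-111 + k)
-4*w(-85) = -4*(73 - 85)/(-111 - 85) = -4*(-12)/(-196) = -(-1)*(-12)/49 = -4*3/49 = -12/49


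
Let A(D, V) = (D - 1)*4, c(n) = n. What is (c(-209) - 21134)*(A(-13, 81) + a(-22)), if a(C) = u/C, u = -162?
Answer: 11418505/11 ≈ 1.0380e+6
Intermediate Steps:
a(C) = -162/C
A(D, V) = -4 + 4*D (A(D, V) = (-1 + D)*4 = -4 + 4*D)
(c(-209) - 21134)*(A(-13, 81) + a(-22)) = (-209 - 21134)*((-4 + 4*(-13)) - 162/(-22)) = -21343*((-4 - 52) - 162*(-1/22)) = -21343*(-56 + 81/11) = -21343*(-535/11) = 11418505/11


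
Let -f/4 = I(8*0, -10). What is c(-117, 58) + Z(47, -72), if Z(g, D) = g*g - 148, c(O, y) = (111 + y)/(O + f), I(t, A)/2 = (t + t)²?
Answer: 18536/9 ≈ 2059.6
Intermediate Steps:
I(t, A) = 8*t² (I(t, A) = 2*(t + t)² = 2*(2*t)² = 2*(4*t²) = 8*t²)
f = 0 (f = -32*(8*0)² = -32*0² = -32*0 = -4*0 = 0)
c(O, y) = (111 + y)/O (c(O, y) = (111 + y)/(O + 0) = (111 + y)/O)
Z(g, D) = -148 + g² (Z(g, D) = g² - 148 = -148 + g²)
c(-117, 58) + Z(47, -72) = (111 + 58)/(-117) + (-148 + 47²) = -1/117*169 + (-148 + 2209) = -13/9 + 2061 = 18536/9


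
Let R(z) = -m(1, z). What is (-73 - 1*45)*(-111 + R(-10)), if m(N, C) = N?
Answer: 13216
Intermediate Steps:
R(z) = -1 (R(z) = -1*1 = -1)
(-73 - 1*45)*(-111 + R(-10)) = (-73 - 1*45)*(-111 - 1) = (-73 - 45)*(-112) = -118*(-112) = 13216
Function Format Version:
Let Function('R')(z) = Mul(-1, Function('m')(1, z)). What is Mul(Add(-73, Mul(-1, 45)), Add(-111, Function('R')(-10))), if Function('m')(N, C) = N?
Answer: 13216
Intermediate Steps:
Function('R')(z) = -1 (Function('R')(z) = Mul(-1, 1) = -1)
Mul(Add(-73, Mul(-1, 45)), Add(-111, Function('R')(-10))) = Mul(Add(-73, Mul(-1, 45)), Add(-111, -1)) = Mul(Add(-73, -45), -112) = Mul(-118, -112) = 13216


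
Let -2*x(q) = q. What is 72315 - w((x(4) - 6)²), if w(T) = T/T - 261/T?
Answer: 4628357/64 ≈ 72318.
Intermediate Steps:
x(q) = -q/2
w(T) = 1 - 261/T
72315 - w((x(4) - 6)²) = 72315 - (-261 + (-½*4 - 6)²)/((-½*4 - 6)²) = 72315 - (-261 + (-2 - 6)²)/((-2 - 6)²) = 72315 - (-261 + (-8)²)/((-8)²) = 72315 - (-261 + 64)/64 = 72315 - (-197)/64 = 72315 - 1*(-197/64) = 72315 + 197/64 = 4628357/64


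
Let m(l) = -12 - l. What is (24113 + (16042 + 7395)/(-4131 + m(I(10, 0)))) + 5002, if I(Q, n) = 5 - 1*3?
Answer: 120658238/4145 ≈ 29109.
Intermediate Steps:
I(Q, n) = 2 (I(Q, n) = 5 - 3 = 2)
(24113 + (16042 + 7395)/(-4131 + m(I(10, 0)))) + 5002 = (24113 + (16042 + 7395)/(-4131 + (-12 - 1*2))) + 5002 = (24113 + 23437/(-4131 + (-12 - 2))) + 5002 = (24113 + 23437/(-4131 - 14)) + 5002 = (24113 + 23437/(-4145)) + 5002 = (24113 + 23437*(-1/4145)) + 5002 = (24113 - 23437/4145) + 5002 = 99924948/4145 + 5002 = 120658238/4145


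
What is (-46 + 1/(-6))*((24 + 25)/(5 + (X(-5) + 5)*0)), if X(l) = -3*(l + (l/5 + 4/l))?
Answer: -13573/30 ≈ -452.43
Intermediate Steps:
X(l) = -12/l - 18*l/5 (X(l) = -3*(l + (l*(⅕) + 4/l)) = -3*(l + (l/5 + 4/l)) = -3*(l + (4/l + l/5)) = -3*(4/l + 6*l/5) = -12/l - 18*l/5)
(-46 + 1/(-6))*((24 + 25)/(5 + (X(-5) + 5)*0)) = (-46 + 1/(-6))*((24 + 25)/(5 + ((-12/(-5) - 18/5*(-5)) + 5)*0)) = (-46 - ⅙)*(49/(5 + ((-12*(-⅕) + 18) + 5)*0)) = -13573/(6*(5 + ((12/5 + 18) + 5)*0)) = -13573/(6*(5 + (102/5 + 5)*0)) = -13573/(6*(5 + (127/5)*0)) = -13573/(6*(5 + 0)) = -13573/(6*5) = -277/6*49/5 = -13573/30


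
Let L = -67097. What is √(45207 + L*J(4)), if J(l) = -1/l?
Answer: 5*√9917/2 ≈ 248.96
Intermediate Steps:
√(45207 + L*J(4)) = √(45207 - (-67097)/4) = √(45207 - 67097*(-¼)) = √(45207 + 67097/4) = √(247925/4) = 5*√9917/2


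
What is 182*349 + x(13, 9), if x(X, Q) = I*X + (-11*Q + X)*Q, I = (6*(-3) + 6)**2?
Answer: 64616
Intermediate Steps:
I = 144 (I = (-18 + 6)**2 = (-12)**2 = 144)
x(X, Q) = 144*X + Q*(X - 11*Q) (x(X, Q) = 144*X + (-11*Q + X)*Q = 144*X + (X - 11*Q)*Q = 144*X + Q*(X - 11*Q))
182*349 + x(13, 9) = 182*349 + (-11*9**2 + 144*13 + 9*13) = 63518 + (-11*81 + 1872 + 117) = 63518 + (-891 + 1872 + 117) = 63518 + 1098 = 64616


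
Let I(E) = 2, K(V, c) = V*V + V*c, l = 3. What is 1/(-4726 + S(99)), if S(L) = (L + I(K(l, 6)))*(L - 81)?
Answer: -1/2908 ≈ -0.00034388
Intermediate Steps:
K(V, c) = V² + V*c
S(L) = (-81 + L)*(2 + L) (S(L) = (L + 2)*(L - 81) = (2 + L)*(-81 + L) = (-81 + L)*(2 + L))
1/(-4726 + S(99)) = 1/(-4726 + (-162 + 99² - 79*99)) = 1/(-4726 + (-162 + 9801 - 7821)) = 1/(-4726 + 1818) = 1/(-2908) = -1/2908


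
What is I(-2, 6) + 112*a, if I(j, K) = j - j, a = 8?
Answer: 896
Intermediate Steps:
I(j, K) = 0
I(-2, 6) + 112*a = 0 + 112*8 = 0 + 896 = 896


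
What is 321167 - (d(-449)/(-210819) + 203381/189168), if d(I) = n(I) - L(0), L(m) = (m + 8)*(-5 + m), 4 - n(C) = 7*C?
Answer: 203304201256607/633019184 ≈ 3.2117e+5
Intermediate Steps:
n(C) = 4 - 7*C
L(m) = (-5 + m)*(8 + m) (L(m) = (8 + m)*(-5 + m) = (-5 + m)*(8 + m))
d(I) = 44 - 7*I (d(I) = (4 - 7*I) - (-40 + 0² + 3*0) = (4 - 7*I) - (-40 + 0 + 0) = (4 - 7*I) - 1*(-40) = (4 - 7*I) + 40 = 44 - 7*I)
321167 - (d(-449)/(-210819) + 203381/189168) = 321167 - ((44 - 7*(-449))/(-210819) + 203381/189168) = 321167 - ((44 + 3143)*(-1/210819) + 203381*(1/189168)) = 321167 - (3187*(-1/210819) + 203381/189168) = 321167 - (-3187/210819 + 203381/189168) = 321167 - 1*671011121/633019184 = 321167 - 671011121/633019184 = 203304201256607/633019184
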